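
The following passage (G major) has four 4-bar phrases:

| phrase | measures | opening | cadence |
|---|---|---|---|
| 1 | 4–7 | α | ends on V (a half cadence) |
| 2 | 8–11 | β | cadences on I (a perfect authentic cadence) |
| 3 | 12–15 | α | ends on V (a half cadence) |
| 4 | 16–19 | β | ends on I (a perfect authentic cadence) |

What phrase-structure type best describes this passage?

repeated period

The cadence pattern HC–PAC–HC–PAC is weak–strong twice, and phrases 3–4 restate phrases 1–2: a period heard twice, not a double period (which would end weakly at phrase 2).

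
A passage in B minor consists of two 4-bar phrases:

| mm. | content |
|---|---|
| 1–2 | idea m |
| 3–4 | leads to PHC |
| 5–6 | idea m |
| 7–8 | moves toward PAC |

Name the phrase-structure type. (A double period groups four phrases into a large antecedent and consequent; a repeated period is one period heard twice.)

parallel period

Phrase 1 ends with a Phrygian half cadence (weaker) and phrase 2 with a perfect authentic cadence (stronger): antecedent + consequent = a period.
The two phrases open with the same material (m / m), so the period is parallel.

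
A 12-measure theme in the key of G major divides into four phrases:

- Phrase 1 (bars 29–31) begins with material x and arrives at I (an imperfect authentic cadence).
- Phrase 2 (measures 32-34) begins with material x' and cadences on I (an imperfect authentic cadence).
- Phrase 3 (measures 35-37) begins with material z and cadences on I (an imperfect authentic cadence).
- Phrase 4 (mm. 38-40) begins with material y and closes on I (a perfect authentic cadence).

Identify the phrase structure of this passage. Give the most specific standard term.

contrasting double period

Four phrases in two halves: the first half (mm. 29-34) ends with an imperfect authentic cadence, the second (mm. 35–40) with a perfect authentic cadence — a large antecedent–consequent pair, i.e. a double period.
Phrase 3 begins with different material from phrase 1, making it contrasting.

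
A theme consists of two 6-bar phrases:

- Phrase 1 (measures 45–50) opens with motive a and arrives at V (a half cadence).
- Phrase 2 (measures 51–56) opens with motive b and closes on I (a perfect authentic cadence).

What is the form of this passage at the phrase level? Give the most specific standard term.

contrasting period

Phrase 1 ends with a half cadence (weaker) and phrase 2 with a perfect authentic cadence (stronger): antecedent + consequent = a period.
The two phrases open with different material (a / b), so the period is contrasting.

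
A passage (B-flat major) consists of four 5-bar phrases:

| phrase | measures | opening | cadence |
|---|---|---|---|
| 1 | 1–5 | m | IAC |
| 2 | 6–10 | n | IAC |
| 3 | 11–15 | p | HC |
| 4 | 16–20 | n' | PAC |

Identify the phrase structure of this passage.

contrasting double period

Four phrases in two halves: the first half (mm. 1-10) ends with an imperfect authentic cadence, the second (measures 11–20) with a perfect authentic cadence — a large antecedent–consequent pair, i.e. a double period.
Phrase 3 begins with different material from phrase 1, making it contrasting.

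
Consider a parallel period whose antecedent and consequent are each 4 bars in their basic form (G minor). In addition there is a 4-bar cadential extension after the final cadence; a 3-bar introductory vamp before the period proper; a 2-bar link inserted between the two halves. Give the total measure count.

Basic parallel period: 4 + 4 = 8 bars.
8 (basic form) + 4 (cadential extension) + 3 (introduction) + 2 (link) = 17.

17 measures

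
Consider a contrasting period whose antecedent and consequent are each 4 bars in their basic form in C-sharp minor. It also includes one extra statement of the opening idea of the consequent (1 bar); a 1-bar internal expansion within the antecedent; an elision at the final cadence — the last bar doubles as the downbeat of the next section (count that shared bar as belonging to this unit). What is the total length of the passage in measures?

Basic contrasting period: 4 + 4 = 8 bars.
8 (basic form) + 1 (extra statement) + 1 (internal expansion) = 10.
The elision shares a bar with the next section but does not change this unit's count.

10 measures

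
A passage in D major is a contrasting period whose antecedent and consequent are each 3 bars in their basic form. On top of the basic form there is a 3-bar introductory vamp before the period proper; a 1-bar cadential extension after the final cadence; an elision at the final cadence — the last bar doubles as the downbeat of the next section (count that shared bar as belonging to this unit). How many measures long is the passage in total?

10 measures

Basic contrasting period: 3 + 3 = 6 bars.
6 (basic form) + 3 (introduction) + 1 (cadential extension) = 10.
The elision shares a bar with the next section but does not change this unit's count.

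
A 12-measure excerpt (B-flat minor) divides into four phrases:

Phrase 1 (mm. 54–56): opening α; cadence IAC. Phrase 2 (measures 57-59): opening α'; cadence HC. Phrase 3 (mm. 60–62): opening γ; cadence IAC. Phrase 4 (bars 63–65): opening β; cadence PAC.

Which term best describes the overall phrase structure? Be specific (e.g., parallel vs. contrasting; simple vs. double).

Four phrases in two halves: the first half (bars 54–59) ends with a half cadence, the second (measures 60-65) with a perfect authentic cadence — a large antecedent–consequent pair, i.e. a double period.
Phrase 3 begins with different material from phrase 1, making it contrasting.

contrasting double period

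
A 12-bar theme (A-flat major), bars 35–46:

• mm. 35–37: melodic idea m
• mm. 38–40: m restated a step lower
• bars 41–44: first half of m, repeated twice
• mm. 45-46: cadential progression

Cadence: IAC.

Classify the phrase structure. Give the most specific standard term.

sentence

Basic idea (measures 35-37) + its repetition (mm. 38–40) form the presentation; fragmentation and cadence (mm. 41-46) form the continuation — the 12-bar whole is a sentence.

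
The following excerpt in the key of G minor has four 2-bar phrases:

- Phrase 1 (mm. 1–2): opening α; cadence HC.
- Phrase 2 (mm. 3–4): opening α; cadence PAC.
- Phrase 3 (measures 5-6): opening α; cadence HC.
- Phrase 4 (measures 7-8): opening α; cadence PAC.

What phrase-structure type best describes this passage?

repeated period

The cadence pattern HC–PAC–HC–PAC is weak–strong twice, and phrases 3–4 restate phrases 1–2: a period heard twice, not a double period (which would end weakly at phrase 2).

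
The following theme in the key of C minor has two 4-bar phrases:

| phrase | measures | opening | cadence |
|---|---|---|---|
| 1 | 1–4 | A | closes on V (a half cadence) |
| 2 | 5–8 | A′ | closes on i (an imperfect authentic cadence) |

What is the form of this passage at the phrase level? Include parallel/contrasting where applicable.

parallel period

Phrase 1 ends with a half cadence (weaker) and phrase 2 with an imperfect authentic cadence (stronger): antecedent + consequent = a period.
The two phrases open with the same material (A / A′), so the period is parallel.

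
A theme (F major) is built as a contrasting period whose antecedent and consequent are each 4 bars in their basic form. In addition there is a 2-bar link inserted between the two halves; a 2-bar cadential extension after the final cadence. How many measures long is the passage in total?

Basic contrasting period: 4 + 4 = 8 bars.
8 (basic form) + 2 (link) + 2 (cadential extension) = 12.

12 measures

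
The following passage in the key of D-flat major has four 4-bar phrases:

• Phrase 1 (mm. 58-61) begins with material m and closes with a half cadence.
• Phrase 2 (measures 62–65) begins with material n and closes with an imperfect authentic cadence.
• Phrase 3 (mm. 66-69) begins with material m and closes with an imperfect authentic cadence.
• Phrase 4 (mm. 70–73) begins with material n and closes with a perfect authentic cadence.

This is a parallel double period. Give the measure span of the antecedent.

measures 58–65

In a double period the first pair of phrases (ending imperfect authentic cadence) is the large antecedent and the second pair (ending perfect authentic cadence) is the large consequent; the antecedent is measures 58–65.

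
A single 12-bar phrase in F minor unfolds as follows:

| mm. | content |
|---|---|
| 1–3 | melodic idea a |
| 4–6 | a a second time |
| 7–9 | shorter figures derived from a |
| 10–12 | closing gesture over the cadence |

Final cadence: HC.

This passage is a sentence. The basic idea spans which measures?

The presentation of a sentence is the basic idea (mm. 1–3) plus its repetition (mm. 4-6); the basic idea is therefore bars 1-3.

measures 1–3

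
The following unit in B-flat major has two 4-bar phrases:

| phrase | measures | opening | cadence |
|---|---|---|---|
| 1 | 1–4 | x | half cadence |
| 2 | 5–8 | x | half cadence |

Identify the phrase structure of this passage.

Both phrases have the same opening (x) and the same cadence (half cadence): the second is a restatement, not a consequent, so this is a repeated phrase rather than a period.

repeated phrase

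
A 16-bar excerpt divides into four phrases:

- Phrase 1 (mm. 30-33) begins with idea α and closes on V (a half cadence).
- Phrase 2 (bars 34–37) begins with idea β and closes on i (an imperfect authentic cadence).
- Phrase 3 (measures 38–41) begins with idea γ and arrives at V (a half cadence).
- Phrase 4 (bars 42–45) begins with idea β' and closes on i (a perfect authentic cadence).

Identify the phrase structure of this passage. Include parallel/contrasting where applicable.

Four phrases in two halves: the first half (mm. 30–37) ends with an imperfect authentic cadence, the second (mm. 38–45) with a perfect authentic cadence — a large antecedent–consequent pair, i.e. a double period.
Phrase 3 begins with different material from phrase 1, making it contrasting.

contrasting double period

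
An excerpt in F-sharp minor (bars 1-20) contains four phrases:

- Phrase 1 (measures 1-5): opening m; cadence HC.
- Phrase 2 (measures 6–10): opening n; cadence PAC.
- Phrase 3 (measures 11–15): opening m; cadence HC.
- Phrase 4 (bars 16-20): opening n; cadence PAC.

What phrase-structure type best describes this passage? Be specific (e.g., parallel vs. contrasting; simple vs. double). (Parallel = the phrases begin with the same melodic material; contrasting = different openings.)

repeated period

The cadence pattern HC–PAC–HC–PAC is weak–strong twice, and phrases 3–4 restate phrases 1–2: a period heard twice, not a double period (which would end weakly at phrase 2).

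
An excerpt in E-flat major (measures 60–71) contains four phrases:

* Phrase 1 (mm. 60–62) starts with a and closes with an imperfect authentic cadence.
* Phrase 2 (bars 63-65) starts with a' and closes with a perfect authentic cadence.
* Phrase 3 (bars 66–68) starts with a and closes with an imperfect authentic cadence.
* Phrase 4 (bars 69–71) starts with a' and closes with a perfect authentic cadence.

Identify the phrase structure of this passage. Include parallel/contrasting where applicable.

The cadence pattern IAC–PAC–IAC–PAC is weak–strong twice, and phrases 3–4 restate phrases 1–2: a period heard twice, not a double period (which would end weakly at phrase 2).

repeated period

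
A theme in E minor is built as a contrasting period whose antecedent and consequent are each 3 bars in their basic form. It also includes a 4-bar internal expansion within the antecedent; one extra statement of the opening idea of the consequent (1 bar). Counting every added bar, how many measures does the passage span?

11 measures

Basic contrasting period: 3 + 3 = 6 bars.
6 (basic form) + 4 (internal expansion) + 1 (extra statement) = 11.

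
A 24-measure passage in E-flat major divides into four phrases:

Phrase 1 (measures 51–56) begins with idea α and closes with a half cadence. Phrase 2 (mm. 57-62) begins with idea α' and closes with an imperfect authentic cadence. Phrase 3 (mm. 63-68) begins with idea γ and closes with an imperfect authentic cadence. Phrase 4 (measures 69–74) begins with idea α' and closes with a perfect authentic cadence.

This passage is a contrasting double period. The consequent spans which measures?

measures 63–74

In a double period the four phrases pair into a large antecedent (phrases 1–2, ending imperfect authentic cadence) and a large consequent (phrases 3–4, ending perfect authentic cadence). The consequent spans mm. 63–74.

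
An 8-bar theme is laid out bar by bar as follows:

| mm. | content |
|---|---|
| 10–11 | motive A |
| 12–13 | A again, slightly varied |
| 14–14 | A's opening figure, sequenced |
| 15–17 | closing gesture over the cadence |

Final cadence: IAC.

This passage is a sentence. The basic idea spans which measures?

The presentation of a sentence is the basic idea (mm. 10–11) plus its repetition (measures 12-13); the basic idea is therefore bars 10–11.

measures 10–11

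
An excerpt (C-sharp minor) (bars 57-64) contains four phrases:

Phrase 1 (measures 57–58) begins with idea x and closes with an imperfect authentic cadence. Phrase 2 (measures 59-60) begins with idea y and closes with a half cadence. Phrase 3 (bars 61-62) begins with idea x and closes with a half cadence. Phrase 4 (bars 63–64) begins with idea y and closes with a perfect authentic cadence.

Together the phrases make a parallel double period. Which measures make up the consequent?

In a double period the first pair of phrases (ending half cadence) is the large antecedent and the second pair (ending perfect authentic cadence) is the large consequent; the consequent is measures 61–64.

measures 61–64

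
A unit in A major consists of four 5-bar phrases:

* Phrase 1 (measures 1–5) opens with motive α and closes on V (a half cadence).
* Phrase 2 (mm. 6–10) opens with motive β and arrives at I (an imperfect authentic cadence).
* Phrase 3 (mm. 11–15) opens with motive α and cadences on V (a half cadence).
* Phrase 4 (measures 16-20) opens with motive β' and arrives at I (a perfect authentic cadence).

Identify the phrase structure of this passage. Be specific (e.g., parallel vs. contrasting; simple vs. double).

Four phrases in two halves: the first half (mm. 1-10) ends with an imperfect authentic cadence, the second (mm. 11–20) with a perfect authentic cadence — a large antecedent–consequent pair, i.e. a double period.
Phrase 3 begins with the same material as phrase 1, making it parallel.

parallel double period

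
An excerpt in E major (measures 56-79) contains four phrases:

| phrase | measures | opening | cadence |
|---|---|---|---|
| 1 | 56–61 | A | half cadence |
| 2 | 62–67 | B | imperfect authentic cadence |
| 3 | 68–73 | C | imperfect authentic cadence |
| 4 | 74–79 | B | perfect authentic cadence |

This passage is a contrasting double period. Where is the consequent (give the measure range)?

measures 68–79

In a double period the four phrases pair into a large antecedent (phrases 1–2, ending imperfect authentic cadence) and a large consequent (phrases 3–4, ending perfect authentic cadence). The consequent spans bars 68–79.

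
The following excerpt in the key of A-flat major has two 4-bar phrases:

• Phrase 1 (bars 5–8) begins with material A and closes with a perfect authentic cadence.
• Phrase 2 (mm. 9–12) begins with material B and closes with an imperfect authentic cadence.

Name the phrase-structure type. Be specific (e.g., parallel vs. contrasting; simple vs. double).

The second phrase closes with an imperfect authentic cadence, which is not stronger than the first phrase's perfect authentic cadence; without a weak→strong cadential pair there is no antecedent–consequent relationship, so this is a phrase group rather than a period.

phrase group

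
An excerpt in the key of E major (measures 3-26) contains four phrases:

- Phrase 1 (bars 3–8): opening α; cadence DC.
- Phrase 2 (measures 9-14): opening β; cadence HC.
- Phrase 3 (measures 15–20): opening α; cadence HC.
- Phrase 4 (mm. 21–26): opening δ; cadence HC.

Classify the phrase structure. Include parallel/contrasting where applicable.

phrase group

Phrase 4 ends with a half cadence, no stronger than phrase 2's half cadence, so the four phrases do not form a double period; nor do phrases 3–4 duplicate 1–2, so it is not a repeated period. With no phrase reaching a conclusive cadence, the passage is a phrase group.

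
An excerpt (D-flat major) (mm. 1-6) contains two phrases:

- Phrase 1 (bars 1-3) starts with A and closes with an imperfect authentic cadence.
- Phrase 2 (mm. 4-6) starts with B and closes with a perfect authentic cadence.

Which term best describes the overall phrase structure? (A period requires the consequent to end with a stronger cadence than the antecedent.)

Phrase 1 ends with an imperfect authentic cadence (weaker) and phrase 2 with a perfect authentic cadence (stronger): antecedent + consequent = a period.
The two phrases open with different material (A / B), so the period is contrasting.

contrasting period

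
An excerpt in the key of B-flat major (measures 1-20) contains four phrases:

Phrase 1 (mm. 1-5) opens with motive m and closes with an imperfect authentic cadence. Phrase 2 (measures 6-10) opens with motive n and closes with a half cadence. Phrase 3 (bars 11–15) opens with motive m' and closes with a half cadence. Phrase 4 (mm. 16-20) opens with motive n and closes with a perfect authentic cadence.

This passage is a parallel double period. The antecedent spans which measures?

measures 1–10

In a double period the four phrases pair into a large antecedent (phrases 1–2, ending half cadence) and a large consequent (phrases 3–4, ending perfect authentic cadence). The antecedent spans measures 1–10.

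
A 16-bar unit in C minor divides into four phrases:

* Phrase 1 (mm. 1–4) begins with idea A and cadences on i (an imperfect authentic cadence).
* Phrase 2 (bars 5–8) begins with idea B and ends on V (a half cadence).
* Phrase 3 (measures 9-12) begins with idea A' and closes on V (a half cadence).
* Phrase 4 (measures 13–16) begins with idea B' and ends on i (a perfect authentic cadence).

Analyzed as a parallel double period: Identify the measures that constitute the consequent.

measures 9–16

In a double period the four phrases pair into a large antecedent (phrases 1–2, ending half cadence) and a large consequent (phrases 3–4, ending perfect authentic cadence). The consequent spans mm. 9–16.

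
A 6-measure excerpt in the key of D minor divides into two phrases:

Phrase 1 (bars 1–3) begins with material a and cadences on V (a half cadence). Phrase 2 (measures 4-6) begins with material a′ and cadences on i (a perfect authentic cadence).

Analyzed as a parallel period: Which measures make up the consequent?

measures 4–6

The antecedent is the phrase ending with the weaker cadence (half cadence, phrase 1) and the consequent the one ending more conclusively (perfect authentic cadence, phrase 2); the consequent is measures 4-6.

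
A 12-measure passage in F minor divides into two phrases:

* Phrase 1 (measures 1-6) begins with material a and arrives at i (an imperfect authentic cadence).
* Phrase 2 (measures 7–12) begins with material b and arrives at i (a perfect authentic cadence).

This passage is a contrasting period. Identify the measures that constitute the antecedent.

The antecedent is the phrase ending with the weaker cadence (imperfect authentic cadence, phrase 1) and the consequent the one ending more conclusively (perfect authentic cadence, phrase 2); the antecedent is mm. 1–6.

measures 1–6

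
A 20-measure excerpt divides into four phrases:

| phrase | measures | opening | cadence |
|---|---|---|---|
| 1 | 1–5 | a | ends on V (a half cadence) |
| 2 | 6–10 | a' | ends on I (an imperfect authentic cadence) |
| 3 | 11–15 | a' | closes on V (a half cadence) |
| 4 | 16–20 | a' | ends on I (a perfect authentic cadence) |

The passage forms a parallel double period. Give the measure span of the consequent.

In a double period the four phrases pair into a large antecedent (phrases 1–2, ending imperfect authentic cadence) and a large consequent (phrases 3–4, ending perfect authentic cadence). The consequent spans measures 11-20.

measures 11–20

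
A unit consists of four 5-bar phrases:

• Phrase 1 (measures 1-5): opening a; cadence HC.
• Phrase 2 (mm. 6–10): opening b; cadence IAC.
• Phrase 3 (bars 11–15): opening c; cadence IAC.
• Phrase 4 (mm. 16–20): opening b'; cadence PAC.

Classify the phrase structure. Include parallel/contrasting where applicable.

Four phrases in two halves: the first half (measures 1–10) ends with an imperfect authentic cadence, the second (measures 11-20) with a perfect authentic cadence — a large antecedent–consequent pair, i.e. a double period.
Phrase 3 begins with different material from phrase 1, making it contrasting.

contrasting double period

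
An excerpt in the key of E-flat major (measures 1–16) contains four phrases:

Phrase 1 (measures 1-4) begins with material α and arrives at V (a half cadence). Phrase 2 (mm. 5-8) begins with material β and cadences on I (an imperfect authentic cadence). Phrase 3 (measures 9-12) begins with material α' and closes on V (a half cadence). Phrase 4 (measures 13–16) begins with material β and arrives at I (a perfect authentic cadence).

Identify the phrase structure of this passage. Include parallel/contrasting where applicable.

parallel double period

Four phrases in two halves: the first half (mm. 1-8) ends with an imperfect authentic cadence, the second (measures 9–16) with a perfect authentic cadence — a large antecedent–consequent pair, i.e. a double period.
Phrase 3 begins with the same material as phrase 1, making it parallel.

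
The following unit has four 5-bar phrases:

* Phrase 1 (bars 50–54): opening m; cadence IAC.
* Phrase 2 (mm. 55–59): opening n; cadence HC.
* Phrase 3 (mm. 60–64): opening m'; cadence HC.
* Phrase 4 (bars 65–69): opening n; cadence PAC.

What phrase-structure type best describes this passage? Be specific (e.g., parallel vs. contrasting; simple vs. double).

Four phrases in two halves: the first half (measures 50-59) ends with a half cadence, the second (measures 60–69) with a perfect authentic cadence — a large antecedent–consequent pair, i.e. a double period.
Phrase 3 begins with the same material as phrase 1, making it parallel.

parallel double period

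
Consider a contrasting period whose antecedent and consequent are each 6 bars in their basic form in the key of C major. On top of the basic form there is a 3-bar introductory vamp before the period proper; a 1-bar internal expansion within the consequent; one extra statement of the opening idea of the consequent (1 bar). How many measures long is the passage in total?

Basic contrasting period: 6 + 6 = 12 bars.
12 (basic form) + 3 (introduction) + 1 (internal expansion) + 1 (extra statement) = 17.

17 measures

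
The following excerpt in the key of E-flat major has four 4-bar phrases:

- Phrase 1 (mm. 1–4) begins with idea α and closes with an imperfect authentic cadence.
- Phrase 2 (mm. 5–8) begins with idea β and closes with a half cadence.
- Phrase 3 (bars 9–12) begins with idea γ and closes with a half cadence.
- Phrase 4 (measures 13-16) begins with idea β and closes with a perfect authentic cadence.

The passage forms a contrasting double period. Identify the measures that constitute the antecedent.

measures 1–8

In a double period the four phrases pair into a large antecedent (phrases 1–2, ending half cadence) and a large consequent (phrases 3–4, ending perfect authentic cadence). The antecedent spans mm. 1–8.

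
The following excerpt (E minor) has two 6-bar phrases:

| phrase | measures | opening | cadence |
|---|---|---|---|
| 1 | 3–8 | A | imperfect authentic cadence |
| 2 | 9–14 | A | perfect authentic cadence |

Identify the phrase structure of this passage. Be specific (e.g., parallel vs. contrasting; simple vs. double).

parallel period

Phrase 1 ends with an imperfect authentic cadence (weaker) and phrase 2 with a perfect authentic cadence (stronger): antecedent + consequent = a period.
The two phrases open with the same material (A / A), so the period is parallel.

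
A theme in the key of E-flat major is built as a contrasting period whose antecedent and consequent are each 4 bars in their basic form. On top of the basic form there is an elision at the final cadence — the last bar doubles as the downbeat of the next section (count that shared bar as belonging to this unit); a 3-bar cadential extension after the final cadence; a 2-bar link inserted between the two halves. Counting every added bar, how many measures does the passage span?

13 measures

Basic contrasting period: 4 + 4 = 8 bars.
8 (basic form) + 3 (cadential extension) + 2 (link) = 13.
The elision shares a bar with the next section but does not change this unit's count.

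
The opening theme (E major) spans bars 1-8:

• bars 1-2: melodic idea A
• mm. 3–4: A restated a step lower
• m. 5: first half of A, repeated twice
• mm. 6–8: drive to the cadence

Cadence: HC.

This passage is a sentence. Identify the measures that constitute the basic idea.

measures 1–2

The presentation of a sentence is the basic idea (bars 1-2) plus its repetition (mm. 3-4); the basic idea is therefore measures 1–2.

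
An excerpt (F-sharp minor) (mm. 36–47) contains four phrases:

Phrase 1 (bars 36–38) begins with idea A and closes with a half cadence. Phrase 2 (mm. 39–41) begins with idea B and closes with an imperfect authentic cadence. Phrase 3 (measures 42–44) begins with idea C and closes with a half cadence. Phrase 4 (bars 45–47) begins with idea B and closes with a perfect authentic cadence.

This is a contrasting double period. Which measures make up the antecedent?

In a double period the first pair of phrases (ending imperfect authentic cadence) is the large antecedent and the second pair (ending perfect authentic cadence) is the large consequent; the antecedent is measures 36–41.

measures 36–41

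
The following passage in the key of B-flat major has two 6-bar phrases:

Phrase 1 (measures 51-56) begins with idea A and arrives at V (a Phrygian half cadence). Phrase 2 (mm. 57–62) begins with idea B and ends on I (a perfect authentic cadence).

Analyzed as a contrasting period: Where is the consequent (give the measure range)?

measures 57–62

The antecedent is the phrase ending with the weaker cadence (Phrygian half cadence, phrase 1) and the consequent the one ending more conclusively (perfect authentic cadence, phrase 2); the consequent is measures 57-62.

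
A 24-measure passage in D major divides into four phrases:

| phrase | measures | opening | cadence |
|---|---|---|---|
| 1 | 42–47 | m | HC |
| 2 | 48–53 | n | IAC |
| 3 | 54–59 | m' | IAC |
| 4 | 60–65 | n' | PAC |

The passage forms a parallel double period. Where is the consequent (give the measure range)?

measures 54–65

In a double period the four phrases pair into a large antecedent (phrases 1–2, ending imperfect authentic cadence) and a large consequent (phrases 3–4, ending perfect authentic cadence). The consequent spans measures 54-65.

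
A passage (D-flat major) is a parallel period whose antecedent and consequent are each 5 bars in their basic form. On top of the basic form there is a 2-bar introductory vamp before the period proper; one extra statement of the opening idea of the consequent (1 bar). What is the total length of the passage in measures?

13 measures

Basic parallel period: 5 + 5 = 10 bars.
10 (basic form) + 2 (introduction) + 1 (extra statement) = 13.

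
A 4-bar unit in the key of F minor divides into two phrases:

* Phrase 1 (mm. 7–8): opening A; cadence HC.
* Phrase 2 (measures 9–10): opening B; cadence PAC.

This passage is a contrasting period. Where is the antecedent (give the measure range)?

measures 7–8

The antecedent is the phrase ending with the weaker cadence (half cadence, phrase 1) and the consequent the one ending more conclusively (perfect authentic cadence, phrase 2); the antecedent is mm. 7–8.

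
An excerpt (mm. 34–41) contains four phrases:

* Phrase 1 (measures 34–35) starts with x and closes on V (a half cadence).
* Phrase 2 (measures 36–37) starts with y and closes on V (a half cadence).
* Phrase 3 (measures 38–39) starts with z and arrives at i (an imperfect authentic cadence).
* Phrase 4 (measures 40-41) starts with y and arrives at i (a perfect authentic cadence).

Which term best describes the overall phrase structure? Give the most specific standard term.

Four phrases in two halves: the first half (mm. 34–37) ends with a half cadence, the second (measures 38–41) with a perfect authentic cadence — a large antecedent–consequent pair, i.e. a double period.
Phrase 3 begins with different material from phrase 1, making it contrasting.

contrasting double period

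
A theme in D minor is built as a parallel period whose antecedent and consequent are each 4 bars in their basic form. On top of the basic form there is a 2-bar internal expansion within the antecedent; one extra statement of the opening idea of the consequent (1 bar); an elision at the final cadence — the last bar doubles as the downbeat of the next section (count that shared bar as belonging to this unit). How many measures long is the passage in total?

Basic parallel period: 4 + 4 = 8 bars.
8 (basic form) + 2 (internal expansion) + 1 (extra statement) = 11.
The elision shares a bar with the next section but does not change this unit's count.

11 measures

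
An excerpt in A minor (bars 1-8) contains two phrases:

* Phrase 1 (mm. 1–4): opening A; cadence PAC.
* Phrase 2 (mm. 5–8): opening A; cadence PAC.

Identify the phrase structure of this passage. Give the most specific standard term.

Both phrases have the same opening (A) and the same cadence (perfect authentic cadence): the second is a restatement, not a consequent, so this is a repeated phrase rather than a period.

repeated phrase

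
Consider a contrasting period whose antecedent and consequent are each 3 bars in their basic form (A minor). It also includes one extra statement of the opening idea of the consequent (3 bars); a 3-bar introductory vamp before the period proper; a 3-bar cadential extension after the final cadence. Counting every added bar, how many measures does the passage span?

15 measures

Basic contrasting period: 3 + 3 = 6 bars.
6 (basic form) + 3 (extra statement) + 3 (introduction) + 3 (cadential extension) = 15.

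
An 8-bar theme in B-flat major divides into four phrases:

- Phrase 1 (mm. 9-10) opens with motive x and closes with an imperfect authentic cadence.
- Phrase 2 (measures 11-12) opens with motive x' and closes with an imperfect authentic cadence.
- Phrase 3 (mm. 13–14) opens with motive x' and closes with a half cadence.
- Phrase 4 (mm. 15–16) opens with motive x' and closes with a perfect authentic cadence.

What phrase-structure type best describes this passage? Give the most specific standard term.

parallel double period

Four phrases in two halves: the first half (mm. 9–12) ends with an imperfect authentic cadence, the second (bars 13–16) with a perfect authentic cadence — a large antecedent–consequent pair, i.e. a double period.
Phrase 3 begins with the same material as phrase 1, making it parallel.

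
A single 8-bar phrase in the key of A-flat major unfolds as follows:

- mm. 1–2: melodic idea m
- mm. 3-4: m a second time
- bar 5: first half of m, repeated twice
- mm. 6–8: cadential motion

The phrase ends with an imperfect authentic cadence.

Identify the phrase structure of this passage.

sentence

Basic idea (measures 1–2) + its repetition (mm. 3-4) form the presentation; fragmentation and cadence (measures 5–8) form the continuation — the 8-bar whole is a sentence.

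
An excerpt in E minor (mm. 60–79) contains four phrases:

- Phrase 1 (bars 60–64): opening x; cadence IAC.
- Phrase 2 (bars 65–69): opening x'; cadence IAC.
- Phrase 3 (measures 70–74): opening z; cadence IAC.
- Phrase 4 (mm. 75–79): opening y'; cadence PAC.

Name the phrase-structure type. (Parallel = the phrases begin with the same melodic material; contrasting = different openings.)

Four phrases in two halves: the first half (mm. 60-69) ends with an imperfect authentic cadence, the second (mm. 70-79) with a perfect authentic cadence — a large antecedent–consequent pair, i.e. a double period.
Phrase 3 begins with different material from phrase 1, making it contrasting.

contrasting double period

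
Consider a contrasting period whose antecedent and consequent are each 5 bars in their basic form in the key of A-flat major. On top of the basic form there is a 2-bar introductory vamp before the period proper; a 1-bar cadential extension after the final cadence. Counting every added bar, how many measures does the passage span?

13 measures

Basic contrasting period: 5 + 5 = 10 bars.
10 (basic form) + 2 (introduction) + 1 (cadential extension) = 13.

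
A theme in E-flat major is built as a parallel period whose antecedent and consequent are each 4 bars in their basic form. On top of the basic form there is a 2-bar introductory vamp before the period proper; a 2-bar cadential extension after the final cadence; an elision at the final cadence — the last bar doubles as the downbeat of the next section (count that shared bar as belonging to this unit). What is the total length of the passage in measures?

Basic parallel period: 4 + 4 = 8 bars.
8 (basic form) + 2 (introduction) + 2 (cadential extension) = 12.
The elision shares a bar with the next section but does not change this unit's count.

12 measures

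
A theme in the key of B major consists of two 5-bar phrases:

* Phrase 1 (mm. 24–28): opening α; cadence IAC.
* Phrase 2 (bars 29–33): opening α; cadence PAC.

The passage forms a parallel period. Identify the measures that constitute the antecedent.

measures 24–28

The antecedent is the phrase ending with the weaker cadence (imperfect authentic cadence, phrase 1) and the consequent the one ending more conclusively (perfect authentic cadence, phrase 2); the antecedent is mm. 24–28.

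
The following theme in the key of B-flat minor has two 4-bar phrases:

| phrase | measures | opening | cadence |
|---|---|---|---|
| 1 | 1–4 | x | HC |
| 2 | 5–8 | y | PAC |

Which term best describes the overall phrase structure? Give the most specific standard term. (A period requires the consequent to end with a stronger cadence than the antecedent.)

contrasting period

Phrase 1 ends with a half cadence (weaker) and phrase 2 with a perfect authentic cadence (stronger): antecedent + consequent = a period.
The two phrases open with different material (x / y), so the period is contrasting.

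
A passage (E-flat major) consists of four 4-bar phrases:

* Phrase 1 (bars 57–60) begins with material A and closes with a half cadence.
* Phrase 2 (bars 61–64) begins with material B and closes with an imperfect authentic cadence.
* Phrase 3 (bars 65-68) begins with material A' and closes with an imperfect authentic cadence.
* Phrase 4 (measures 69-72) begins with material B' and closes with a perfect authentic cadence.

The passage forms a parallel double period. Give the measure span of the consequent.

measures 65–72

In a double period the four phrases pair into a large antecedent (phrases 1–2, ending imperfect authentic cadence) and a large consequent (phrases 3–4, ending perfect authentic cadence). The consequent spans measures 65-72.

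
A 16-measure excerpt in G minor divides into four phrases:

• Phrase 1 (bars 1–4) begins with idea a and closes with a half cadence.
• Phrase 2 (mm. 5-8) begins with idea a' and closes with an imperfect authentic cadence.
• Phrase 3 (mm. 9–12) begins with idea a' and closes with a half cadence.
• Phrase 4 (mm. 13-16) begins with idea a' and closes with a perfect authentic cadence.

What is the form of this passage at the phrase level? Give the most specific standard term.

parallel double period

Four phrases in two halves: the first half (mm. 1–8) ends with an imperfect authentic cadence, the second (bars 9–16) with a perfect authentic cadence — a large antecedent–consequent pair, i.e. a double period.
Phrase 3 begins with the same material as phrase 1, making it parallel.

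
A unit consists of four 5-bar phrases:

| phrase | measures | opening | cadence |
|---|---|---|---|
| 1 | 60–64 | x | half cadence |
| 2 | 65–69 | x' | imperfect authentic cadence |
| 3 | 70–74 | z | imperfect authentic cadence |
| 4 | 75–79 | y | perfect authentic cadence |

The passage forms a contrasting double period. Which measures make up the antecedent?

In a double period the four phrases pair into a large antecedent (phrases 1–2, ending imperfect authentic cadence) and a large consequent (phrases 3–4, ending perfect authentic cadence). The antecedent spans measures 60–69.

measures 60–69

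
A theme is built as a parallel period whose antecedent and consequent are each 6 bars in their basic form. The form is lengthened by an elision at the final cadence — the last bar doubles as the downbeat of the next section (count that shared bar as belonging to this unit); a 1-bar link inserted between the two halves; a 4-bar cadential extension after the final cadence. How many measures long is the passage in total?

Basic parallel period: 6 + 6 = 12 bars.
12 (basic form) + 1 (link) + 4 (cadential extension) = 17.
The elision shares a bar with the next section but does not change this unit's count.

17 measures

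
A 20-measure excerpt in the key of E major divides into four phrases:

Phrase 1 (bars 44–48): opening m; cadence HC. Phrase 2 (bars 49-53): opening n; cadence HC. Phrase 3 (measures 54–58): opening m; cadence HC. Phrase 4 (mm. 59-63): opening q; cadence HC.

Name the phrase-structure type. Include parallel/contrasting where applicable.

Phrase 4 ends with a half cadence, no stronger than phrase 2's half cadence, so the four phrases do not form a double period; nor do phrases 3–4 duplicate 1–2, so it is not a repeated period. With no phrase reaching a conclusive cadence, the passage is a phrase group.

phrase group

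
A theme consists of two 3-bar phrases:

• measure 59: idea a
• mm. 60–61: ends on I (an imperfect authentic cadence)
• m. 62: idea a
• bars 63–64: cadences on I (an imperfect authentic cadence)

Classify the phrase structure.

repeated phrase

Both phrases have the same opening (a) and the same cadence (imperfect authentic cadence): the second is a restatement, not a consequent, so this is a repeated phrase rather than a period.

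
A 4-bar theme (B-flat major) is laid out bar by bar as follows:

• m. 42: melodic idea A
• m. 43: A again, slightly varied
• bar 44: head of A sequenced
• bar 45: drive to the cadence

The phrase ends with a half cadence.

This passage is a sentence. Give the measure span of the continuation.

measures 44–45

After the presentation (bars 42–43), the continuation covers the fragmentation through the cadence: bars 44–45.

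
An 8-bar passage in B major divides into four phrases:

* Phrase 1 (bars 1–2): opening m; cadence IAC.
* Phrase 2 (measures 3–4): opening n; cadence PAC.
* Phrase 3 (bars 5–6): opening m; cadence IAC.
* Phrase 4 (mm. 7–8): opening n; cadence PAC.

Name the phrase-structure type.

The cadence pattern IAC–PAC–IAC–PAC is weak–strong twice, and phrases 3–4 restate phrases 1–2: a period heard twice, not a double period (which would end weakly at phrase 2).

repeated period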